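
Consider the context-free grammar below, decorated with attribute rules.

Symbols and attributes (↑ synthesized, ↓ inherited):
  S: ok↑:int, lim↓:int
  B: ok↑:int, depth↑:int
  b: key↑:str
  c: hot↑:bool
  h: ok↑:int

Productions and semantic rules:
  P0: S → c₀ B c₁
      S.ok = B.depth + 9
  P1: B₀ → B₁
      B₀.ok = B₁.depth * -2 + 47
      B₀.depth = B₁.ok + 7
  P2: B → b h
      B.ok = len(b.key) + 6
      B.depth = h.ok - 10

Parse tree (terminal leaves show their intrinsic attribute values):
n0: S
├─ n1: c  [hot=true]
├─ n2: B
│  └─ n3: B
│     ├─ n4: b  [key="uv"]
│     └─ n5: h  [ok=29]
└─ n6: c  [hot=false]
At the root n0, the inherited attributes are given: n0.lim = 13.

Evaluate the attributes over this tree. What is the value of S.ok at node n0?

1. n0.lim = 13  [given at root]
2. n1.hot = true  [terminal]
3. n4.key = "uv"  [terminal]
4. n5.ok = 29  [terminal]
5. n3.ok = 8  [len(b.key) + 6]
6. n3.depth = 19  [h.ok - 10]
7. n2.ok = 9  [B₁.depth * -2 + 47]
8. n2.depth = 15  [B₁.ok + 7]
9. n6.hot = false  [terminal]
10. n0.ok = 24  [B.depth + 9]

24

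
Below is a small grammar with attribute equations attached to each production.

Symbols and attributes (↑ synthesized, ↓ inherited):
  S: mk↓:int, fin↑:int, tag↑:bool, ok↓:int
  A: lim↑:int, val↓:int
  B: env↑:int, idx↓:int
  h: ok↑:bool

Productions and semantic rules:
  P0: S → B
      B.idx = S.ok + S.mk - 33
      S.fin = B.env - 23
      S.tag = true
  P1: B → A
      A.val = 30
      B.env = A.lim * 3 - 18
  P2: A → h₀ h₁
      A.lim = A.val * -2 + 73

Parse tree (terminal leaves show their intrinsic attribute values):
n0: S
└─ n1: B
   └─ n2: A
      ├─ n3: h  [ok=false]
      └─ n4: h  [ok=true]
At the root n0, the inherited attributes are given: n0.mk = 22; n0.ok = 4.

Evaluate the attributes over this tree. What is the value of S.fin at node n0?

-2

1. n0.mk = 22  [given at root]
2. n0.ok = 4  [given at root]
3. n1.idx = -7  [S.ok + S.mk - 33]
4. n2.val = 30  [30]
5. n3.ok = false  [terminal]
6. n4.ok = true  [terminal]
7. n2.lim = 13  [A.val * -2 + 73]
8. n1.env = 21  [A.lim * 3 - 18]
9. n0.fin = -2  [B.env - 23]
10. n0.tag = true  [true]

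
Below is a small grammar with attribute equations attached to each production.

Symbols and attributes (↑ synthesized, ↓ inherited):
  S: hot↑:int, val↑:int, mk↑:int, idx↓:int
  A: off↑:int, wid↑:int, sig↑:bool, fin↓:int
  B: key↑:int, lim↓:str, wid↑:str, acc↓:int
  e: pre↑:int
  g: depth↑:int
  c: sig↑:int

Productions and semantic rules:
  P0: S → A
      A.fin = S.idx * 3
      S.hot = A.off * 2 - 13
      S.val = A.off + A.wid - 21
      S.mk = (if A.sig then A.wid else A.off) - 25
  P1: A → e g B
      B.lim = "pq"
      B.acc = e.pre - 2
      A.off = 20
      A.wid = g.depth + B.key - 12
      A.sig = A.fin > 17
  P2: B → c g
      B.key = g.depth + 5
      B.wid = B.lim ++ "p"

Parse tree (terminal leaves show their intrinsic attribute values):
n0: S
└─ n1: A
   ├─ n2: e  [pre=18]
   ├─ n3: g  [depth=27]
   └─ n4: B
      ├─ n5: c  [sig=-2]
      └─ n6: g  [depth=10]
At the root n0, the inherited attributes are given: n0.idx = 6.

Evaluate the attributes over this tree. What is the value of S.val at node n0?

29

1. n0.idx = 6  [given at root]
2. n1.fin = 18  [S.idx * 3]
3. n2.pre = 18  [terminal]
4. n3.depth = 27  [terminal]
5. n4.lim = "pq"  ["pq"]
6. n4.acc = 16  [e.pre - 2]
7. n5.sig = -2  [terminal]
8. n6.depth = 10  [terminal]
9. n4.key = 15  [g.depth + 5]
10. n4.wid = "pqp"  [B.lim ++ "p"]
11. n1.off = 20  [20]
12. n1.wid = 30  [g.depth + B.key - 12]
13. n1.sig = true  [A.fin > 17]
14. n0.hot = 27  [A.off * 2 - 13]
15. n0.val = 29  [A.off + A.wid - 21]
16. n0.mk = 5  [(if A.sig then A.wid else A.off) - 25]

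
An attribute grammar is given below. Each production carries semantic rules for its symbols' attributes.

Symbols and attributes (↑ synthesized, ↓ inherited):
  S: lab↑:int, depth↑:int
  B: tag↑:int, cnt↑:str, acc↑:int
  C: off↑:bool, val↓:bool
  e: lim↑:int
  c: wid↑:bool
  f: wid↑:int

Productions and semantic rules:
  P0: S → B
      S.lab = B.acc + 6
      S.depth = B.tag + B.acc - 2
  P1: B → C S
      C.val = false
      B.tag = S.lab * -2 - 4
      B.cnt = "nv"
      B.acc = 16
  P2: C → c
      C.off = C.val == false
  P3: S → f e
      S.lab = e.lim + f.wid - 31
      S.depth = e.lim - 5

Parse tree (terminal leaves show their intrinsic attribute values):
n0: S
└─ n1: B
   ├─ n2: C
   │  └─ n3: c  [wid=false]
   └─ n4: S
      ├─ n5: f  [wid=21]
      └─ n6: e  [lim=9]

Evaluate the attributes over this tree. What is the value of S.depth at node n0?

1. n2.val = false  [false]
2. n3.wid = false  [terminal]
3. n2.off = true  [C.val == false]
4. n5.wid = 21  [terminal]
5. n6.lim = 9  [terminal]
6. n4.lab = -1  [e.lim + f.wid - 31]
7. n4.depth = 4  [e.lim - 5]
8. n1.tag = -2  [S.lab * -2 - 4]
9. n1.cnt = "nv"  ["nv"]
10. n1.acc = 16  [16]
11. n0.lab = 22  [B.acc + 6]
12. n0.depth = 12  [B.tag + B.acc - 2]

12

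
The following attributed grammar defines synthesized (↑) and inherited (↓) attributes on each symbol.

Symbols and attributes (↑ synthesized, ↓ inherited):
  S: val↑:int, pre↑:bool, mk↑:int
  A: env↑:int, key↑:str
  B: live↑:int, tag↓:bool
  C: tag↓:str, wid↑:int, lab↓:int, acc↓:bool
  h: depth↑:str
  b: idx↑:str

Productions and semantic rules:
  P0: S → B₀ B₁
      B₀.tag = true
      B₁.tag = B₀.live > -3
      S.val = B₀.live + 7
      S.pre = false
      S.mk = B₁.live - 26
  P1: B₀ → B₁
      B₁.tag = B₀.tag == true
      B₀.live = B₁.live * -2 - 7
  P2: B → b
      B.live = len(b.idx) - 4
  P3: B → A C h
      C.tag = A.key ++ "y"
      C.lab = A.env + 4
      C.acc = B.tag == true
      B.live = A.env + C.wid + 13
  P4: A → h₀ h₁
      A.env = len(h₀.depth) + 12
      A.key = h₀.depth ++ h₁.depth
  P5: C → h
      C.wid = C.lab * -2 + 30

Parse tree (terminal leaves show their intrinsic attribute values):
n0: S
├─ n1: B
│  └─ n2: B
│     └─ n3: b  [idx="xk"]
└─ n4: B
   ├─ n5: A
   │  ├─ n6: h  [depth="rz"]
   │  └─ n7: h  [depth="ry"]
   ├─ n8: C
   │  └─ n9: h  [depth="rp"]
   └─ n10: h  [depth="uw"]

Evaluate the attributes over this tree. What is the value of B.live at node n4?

21

1. n1.tag = true  [true]
2. n2.tag = true  [B₀.tag == true]
3. n3.idx = "xk"  [terminal]
4. n2.live = -2  [len(b.idx) - 4]
5. n1.live = -3  [B₁.live * -2 - 7]
6. n4.tag = false  [B₀.live > -3]
7. n6.depth = "rz"  [terminal]
8. n7.depth = "ry"  [terminal]
9. n5.env = 14  [len(h₀.depth) + 12]
10. n5.key = "rzry"  [h₀.depth ++ h₁.depth]
11. n8.tag = "rzryy"  [A.key ++ "y"]
12. n8.lab = 18  [A.env + 4]
13. n8.acc = false  [B.tag == true]
14. n9.depth = "rp"  [terminal]
15. n8.wid = -6  [C.lab * -2 + 30]
16. n10.depth = "uw"  [terminal]
17. n4.live = 21  [A.env + C.wid + 13]
18. n0.val = 4  [B₀.live + 7]
19. n0.pre = false  [false]
20. n0.mk = -5  [B₁.live - 26]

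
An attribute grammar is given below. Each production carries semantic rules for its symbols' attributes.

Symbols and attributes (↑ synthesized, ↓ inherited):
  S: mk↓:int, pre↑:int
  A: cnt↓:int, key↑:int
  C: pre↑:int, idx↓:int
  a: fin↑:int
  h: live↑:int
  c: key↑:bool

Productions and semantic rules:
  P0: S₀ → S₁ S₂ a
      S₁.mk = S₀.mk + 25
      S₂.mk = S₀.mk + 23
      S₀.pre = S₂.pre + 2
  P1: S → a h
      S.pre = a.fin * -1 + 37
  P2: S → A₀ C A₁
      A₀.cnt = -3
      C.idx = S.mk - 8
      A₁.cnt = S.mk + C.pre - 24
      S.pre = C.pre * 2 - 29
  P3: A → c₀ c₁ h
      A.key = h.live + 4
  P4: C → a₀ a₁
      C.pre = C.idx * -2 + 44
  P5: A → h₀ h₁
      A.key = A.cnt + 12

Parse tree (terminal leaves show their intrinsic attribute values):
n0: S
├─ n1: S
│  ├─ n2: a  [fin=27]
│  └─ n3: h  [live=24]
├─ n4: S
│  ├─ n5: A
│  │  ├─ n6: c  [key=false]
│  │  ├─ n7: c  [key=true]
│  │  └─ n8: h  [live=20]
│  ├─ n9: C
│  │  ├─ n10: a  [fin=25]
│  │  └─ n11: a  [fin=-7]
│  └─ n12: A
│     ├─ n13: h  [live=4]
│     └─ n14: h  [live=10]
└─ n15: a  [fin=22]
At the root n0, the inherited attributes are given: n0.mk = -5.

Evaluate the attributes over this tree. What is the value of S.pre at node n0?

1. n0.mk = -5  [given at root]
2. n1.mk = 20  [S₀.mk + 25]
3. n2.fin = 27  [terminal]
4. n3.live = 24  [terminal]
5. n1.pre = 10  [a.fin * -1 + 37]
6. n4.mk = 18  [S₀.mk + 23]
7. n5.cnt = -3  [-3]
8. n6.key = false  [terminal]
9. n7.key = true  [terminal]
10. n8.live = 20  [terminal]
11. n5.key = 24  [h.live + 4]
12. n9.idx = 10  [S.mk - 8]
13. n10.fin = 25  [terminal]
14. n11.fin = -7  [terminal]
15. n9.pre = 24  [C.idx * -2 + 44]
16. n12.cnt = 18  [S.mk + C.pre - 24]
17. n13.live = 4  [terminal]
18. n14.live = 10  [terminal]
19. n12.key = 30  [A.cnt + 12]
20. n4.pre = 19  [C.pre * 2 - 29]
21. n15.fin = 22  [terminal]
22. n0.pre = 21  [S₂.pre + 2]

21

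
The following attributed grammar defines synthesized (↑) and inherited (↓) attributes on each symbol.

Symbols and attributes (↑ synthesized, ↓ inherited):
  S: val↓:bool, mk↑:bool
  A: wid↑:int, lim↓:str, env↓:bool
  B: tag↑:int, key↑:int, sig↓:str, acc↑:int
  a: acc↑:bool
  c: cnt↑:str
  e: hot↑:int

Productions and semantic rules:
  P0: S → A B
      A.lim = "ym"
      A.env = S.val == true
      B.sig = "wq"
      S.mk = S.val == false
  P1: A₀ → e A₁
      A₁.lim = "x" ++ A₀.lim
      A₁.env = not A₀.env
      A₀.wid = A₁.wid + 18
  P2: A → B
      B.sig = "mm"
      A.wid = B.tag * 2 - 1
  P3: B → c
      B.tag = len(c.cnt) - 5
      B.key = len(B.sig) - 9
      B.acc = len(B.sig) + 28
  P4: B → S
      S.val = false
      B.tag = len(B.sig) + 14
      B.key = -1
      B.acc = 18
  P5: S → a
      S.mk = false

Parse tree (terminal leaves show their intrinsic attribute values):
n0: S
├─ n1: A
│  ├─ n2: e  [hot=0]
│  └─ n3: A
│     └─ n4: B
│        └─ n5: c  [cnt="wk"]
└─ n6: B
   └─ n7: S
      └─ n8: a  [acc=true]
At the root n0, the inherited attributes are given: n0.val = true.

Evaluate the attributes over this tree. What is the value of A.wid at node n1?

11

1. n0.val = true  [given at root]
2. n1.lim = "ym"  ["ym"]
3. n1.env = true  [S.val == true]
4. n2.hot = 0  [terminal]
5. n3.lim = "xym"  ["x" ++ A₀.lim]
6. n3.env = false  [not A₀.env]
7. n4.sig = "mm"  ["mm"]
8. n5.cnt = "wk"  [terminal]
9. n4.tag = -3  [len(c.cnt) - 5]
10. n4.key = -7  [len(B.sig) - 9]
11. n4.acc = 30  [len(B.sig) + 28]
12. n3.wid = -7  [B.tag * 2 - 1]
13. n1.wid = 11  [A₁.wid + 18]
14. n6.sig = "wq"  ["wq"]
15. n7.val = false  [false]
16. n8.acc = true  [terminal]
17. n7.mk = false  [false]
18. n6.tag = 16  [len(B.sig) + 14]
19. n6.key = -1  [-1]
20. n6.acc = 18  [18]
21. n0.mk = false  [S.val == false]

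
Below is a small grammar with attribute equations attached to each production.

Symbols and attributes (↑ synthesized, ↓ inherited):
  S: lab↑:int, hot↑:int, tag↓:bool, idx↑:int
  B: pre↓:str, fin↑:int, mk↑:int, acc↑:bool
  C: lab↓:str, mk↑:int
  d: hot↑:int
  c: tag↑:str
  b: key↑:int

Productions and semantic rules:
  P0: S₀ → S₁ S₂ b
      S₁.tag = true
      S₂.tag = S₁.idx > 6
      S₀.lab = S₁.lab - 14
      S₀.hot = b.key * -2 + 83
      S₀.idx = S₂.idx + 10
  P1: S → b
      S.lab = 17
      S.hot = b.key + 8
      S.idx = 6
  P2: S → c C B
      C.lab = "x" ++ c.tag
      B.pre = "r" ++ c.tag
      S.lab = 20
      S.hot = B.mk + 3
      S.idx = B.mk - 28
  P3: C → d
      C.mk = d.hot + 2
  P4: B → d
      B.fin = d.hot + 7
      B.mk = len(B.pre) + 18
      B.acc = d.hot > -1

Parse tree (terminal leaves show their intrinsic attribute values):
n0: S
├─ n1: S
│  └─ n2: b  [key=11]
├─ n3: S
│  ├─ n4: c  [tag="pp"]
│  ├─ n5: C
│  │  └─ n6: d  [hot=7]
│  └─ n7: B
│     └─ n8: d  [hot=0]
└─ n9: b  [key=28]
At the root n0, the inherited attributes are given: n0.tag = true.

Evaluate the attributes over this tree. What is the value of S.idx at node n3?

1. n0.tag = true  [given at root]
2. n1.tag = true  [true]
3. n2.key = 11  [terminal]
4. n1.lab = 17  [17]
5. n1.hot = 19  [b.key + 8]
6. n1.idx = 6  [6]
7. n3.tag = false  [S₁.idx > 6]
8. n4.tag = "pp"  [terminal]
9. n5.lab = "xpp"  ["x" ++ c.tag]
10. n6.hot = 7  [terminal]
11. n5.mk = 9  [d.hot + 2]
12. n7.pre = "rpp"  ["r" ++ c.tag]
13. n8.hot = 0  [terminal]
14. n7.fin = 7  [d.hot + 7]
15. n7.mk = 21  [len(B.pre) + 18]
16. n7.acc = true  [d.hot > -1]
17. n3.lab = 20  [20]
18. n3.hot = 24  [B.mk + 3]
19. n3.idx = -7  [B.mk - 28]
20. n9.key = 28  [terminal]
21. n0.lab = 3  [S₁.lab - 14]
22. n0.hot = 27  [b.key * -2 + 83]
23. n0.idx = 3  [S₂.idx + 10]

-7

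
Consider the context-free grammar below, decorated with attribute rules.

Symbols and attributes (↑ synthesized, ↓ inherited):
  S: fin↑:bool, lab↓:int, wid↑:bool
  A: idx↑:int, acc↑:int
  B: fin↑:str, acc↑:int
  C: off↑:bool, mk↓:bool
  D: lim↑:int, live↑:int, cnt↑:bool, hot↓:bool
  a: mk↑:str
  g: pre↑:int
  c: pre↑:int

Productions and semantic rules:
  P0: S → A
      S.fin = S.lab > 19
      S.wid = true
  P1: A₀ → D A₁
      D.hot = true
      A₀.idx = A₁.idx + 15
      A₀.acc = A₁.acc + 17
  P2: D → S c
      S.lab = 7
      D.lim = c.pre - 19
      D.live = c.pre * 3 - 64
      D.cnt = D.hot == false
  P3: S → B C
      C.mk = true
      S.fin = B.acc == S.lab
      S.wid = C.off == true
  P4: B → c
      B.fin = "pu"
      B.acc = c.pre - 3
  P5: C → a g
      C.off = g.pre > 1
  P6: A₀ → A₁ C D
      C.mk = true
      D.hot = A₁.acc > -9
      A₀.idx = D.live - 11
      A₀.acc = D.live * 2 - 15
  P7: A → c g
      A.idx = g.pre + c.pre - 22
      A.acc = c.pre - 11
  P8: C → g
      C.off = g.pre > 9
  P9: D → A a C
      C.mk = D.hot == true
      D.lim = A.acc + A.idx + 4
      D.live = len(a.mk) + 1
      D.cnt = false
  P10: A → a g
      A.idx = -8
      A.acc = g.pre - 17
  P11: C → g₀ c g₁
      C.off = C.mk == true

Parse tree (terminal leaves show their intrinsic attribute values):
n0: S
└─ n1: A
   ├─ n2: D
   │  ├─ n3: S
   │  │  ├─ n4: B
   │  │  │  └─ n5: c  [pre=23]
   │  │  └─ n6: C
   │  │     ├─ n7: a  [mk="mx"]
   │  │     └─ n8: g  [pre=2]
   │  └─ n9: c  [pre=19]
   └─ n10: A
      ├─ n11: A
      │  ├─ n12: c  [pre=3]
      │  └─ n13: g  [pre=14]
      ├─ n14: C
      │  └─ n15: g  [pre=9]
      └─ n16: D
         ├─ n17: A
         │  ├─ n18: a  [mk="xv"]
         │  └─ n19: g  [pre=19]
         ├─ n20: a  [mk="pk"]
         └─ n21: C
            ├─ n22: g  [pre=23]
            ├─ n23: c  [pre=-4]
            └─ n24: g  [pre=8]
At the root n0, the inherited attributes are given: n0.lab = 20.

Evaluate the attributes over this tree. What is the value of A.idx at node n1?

1. n0.lab = 20  [given at root]
2. n2.hot = true  [true]
3. n3.lab = 7  [7]
4. n5.pre = 23  [terminal]
5. n4.fin = "pu"  ["pu"]
6. n4.acc = 20  [c.pre - 3]
7. n6.mk = true  [true]
8. n7.mk = "mx"  [terminal]
9. n8.pre = 2  [terminal]
10. n6.off = true  [g.pre > 1]
11. n3.fin = false  [B.acc == S.lab]
12. n3.wid = true  [C.off == true]
13. n9.pre = 19  [terminal]
14. n2.lim = 0  [c.pre - 19]
15. n2.live = -7  [c.pre * 3 - 64]
16. n2.cnt = false  [D.hot == false]
17. n12.pre = 3  [terminal]
18. n13.pre = 14  [terminal]
19. n11.idx = -5  [g.pre + c.pre - 22]
20. n11.acc = -8  [c.pre - 11]
21. n14.mk = true  [true]
22. n15.pre = 9  [terminal]
23. n14.off = false  [g.pre > 9]
24. n16.hot = true  [A₁.acc > -9]
25. n18.mk = "xv"  [terminal]
26. n19.pre = 19  [terminal]
27. n17.idx = -8  [-8]
28. n17.acc = 2  [g.pre - 17]
29. n20.mk = "pk"  [terminal]
30. n21.mk = true  [D.hot == true]
31. n22.pre = 23  [terminal]
32. n23.pre = -4  [terminal]
33. n24.pre = 8  [terminal]
34. n21.off = true  [C.mk == true]
35. n16.lim = -2  [A.acc + A.idx + 4]
36. n16.live = 3  [len(a.mk) + 1]
37. n16.cnt = false  [false]
38. n10.idx = -8  [D.live - 11]
39. n10.acc = -9  [D.live * 2 - 15]
40. n1.idx = 7  [A₁.idx + 15]
41. n1.acc = 8  [A₁.acc + 17]
42. n0.fin = true  [S.lab > 19]
43. n0.wid = true  [true]

7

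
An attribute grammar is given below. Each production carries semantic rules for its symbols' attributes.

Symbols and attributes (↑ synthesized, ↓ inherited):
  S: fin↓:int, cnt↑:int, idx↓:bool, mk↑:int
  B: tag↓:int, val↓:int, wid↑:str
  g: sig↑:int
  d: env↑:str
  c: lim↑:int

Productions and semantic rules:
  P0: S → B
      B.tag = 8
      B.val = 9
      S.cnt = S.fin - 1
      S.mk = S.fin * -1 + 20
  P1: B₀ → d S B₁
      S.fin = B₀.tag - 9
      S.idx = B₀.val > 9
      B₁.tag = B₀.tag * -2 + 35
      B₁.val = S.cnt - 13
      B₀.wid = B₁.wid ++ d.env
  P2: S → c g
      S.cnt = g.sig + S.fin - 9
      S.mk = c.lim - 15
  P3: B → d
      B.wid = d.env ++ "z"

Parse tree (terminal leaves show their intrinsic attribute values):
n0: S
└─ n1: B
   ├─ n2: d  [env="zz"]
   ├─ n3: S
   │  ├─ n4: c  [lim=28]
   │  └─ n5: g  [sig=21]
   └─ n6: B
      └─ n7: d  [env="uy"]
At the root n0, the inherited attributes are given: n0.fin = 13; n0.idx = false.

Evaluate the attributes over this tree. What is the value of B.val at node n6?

1. n0.fin = 13  [given at root]
2. n0.idx = false  [given at root]
3. n1.tag = 8  [8]
4. n1.val = 9  [9]
5. n2.env = "zz"  [terminal]
6. n3.fin = -1  [B₀.tag - 9]
7. n3.idx = false  [B₀.val > 9]
8. n4.lim = 28  [terminal]
9. n5.sig = 21  [terminal]
10. n3.cnt = 11  [g.sig + S.fin - 9]
11. n3.mk = 13  [c.lim - 15]
12. n6.tag = 19  [B₀.tag * -2 + 35]
13. n6.val = -2  [S.cnt - 13]
14. n7.env = "uy"  [terminal]
15. n6.wid = "uyz"  [d.env ++ "z"]
16. n1.wid = "uyzzz"  [B₁.wid ++ d.env]
17. n0.cnt = 12  [S.fin - 1]
18. n0.mk = 7  [S.fin * -1 + 20]

-2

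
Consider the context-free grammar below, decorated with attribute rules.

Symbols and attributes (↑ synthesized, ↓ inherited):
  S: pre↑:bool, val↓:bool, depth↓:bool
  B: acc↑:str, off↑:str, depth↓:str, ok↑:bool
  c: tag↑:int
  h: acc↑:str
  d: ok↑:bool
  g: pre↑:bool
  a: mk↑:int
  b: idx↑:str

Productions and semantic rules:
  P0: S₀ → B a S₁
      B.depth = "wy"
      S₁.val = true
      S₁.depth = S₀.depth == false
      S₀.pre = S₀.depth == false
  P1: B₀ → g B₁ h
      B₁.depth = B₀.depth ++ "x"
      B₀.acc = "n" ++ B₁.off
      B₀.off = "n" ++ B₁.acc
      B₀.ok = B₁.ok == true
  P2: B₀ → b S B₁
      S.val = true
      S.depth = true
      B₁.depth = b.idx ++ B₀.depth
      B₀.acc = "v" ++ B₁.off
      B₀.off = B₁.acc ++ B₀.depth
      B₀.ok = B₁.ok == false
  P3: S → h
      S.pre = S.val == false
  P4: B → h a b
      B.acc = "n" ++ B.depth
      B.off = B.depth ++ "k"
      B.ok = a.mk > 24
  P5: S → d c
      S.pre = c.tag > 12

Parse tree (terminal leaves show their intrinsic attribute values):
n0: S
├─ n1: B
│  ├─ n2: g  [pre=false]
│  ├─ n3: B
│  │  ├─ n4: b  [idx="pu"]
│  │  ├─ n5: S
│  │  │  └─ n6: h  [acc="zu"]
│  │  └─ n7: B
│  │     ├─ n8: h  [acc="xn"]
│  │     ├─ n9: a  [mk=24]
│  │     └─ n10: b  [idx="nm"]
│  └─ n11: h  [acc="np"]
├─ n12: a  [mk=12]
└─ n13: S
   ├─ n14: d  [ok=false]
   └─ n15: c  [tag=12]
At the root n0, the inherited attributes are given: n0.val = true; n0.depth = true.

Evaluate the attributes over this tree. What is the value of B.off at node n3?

1. n0.val = true  [given at root]
2. n0.depth = true  [given at root]
3. n1.depth = "wy"  ["wy"]
4. n2.pre = false  [terminal]
5. n3.depth = "wyx"  [B₀.depth ++ "x"]
6. n4.idx = "pu"  [terminal]
7. n5.val = true  [true]
8. n5.depth = true  [true]
9. n6.acc = "zu"  [terminal]
10. n5.pre = false  [S.val == false]
11. n7.depth = "puwyx"  [b.idx ++ B₀.depth]
12. n8.acc = "xn"  [terminal]
13. n9.mk = 24  [terminal]
14. n10.idx = "nm"  [terminal]
15. n7.acc = "npuwyx"  ["n" ++ B.depth]
16. n7.off = "puwyxk"  [B.depth ++ "k"]
17. n7.ok = false  [a.mk > 24]
18. n3.acc = "vpuwyxk"  ["v" ++ B₁.off]
19. n3.off = "npuwyxwyx"  [B₁.acc ++ B₀.depth]
20. n3.ok = true  [B₁.ok == false]
21. n11.acc = "np"  [terminal]
22. n1.acc = "nnpuwyxwyx"  ["n" ++ B₁.off]
23. n1.off = "nvpuwyxk"  ["n" ++ B₁.acc]
24. n1.ok = true  [B₁.ok == true]
25. n12.mk = 12  [terminal]
26. n13.val = true  [true]
27. n13.depth = false  [S₀.depth == false]
28. n14.ok = false  [terminal]
29. n15.tag = 12  [terminal]
30. n13.pre = false  [c.tag > 12]
31. n0.pre = false  [S₀.depth == false]

"npuwyxwyx"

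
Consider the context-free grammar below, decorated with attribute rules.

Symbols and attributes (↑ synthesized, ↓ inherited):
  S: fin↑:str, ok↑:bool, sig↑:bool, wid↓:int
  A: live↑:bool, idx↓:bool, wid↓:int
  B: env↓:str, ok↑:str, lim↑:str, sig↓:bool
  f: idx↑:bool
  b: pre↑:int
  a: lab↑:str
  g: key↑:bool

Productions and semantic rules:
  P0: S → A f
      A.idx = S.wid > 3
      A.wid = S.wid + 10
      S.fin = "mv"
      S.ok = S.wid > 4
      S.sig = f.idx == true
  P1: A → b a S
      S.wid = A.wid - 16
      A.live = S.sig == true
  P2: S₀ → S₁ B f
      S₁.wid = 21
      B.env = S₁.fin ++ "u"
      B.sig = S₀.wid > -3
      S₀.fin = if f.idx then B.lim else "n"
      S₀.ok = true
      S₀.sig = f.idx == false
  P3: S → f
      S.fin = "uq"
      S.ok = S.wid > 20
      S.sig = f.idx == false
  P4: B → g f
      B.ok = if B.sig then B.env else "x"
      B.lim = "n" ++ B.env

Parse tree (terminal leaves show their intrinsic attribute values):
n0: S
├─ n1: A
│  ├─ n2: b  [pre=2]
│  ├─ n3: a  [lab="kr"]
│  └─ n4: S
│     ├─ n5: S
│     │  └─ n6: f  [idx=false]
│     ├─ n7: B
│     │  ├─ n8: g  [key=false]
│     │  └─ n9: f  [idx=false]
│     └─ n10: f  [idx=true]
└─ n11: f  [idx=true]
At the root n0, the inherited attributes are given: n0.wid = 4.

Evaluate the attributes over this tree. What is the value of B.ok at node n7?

"uqu"

1. n0.wid = 4  [given at root]
2. n1.idx = true  [S.wid > 3]
3. n1.wid = 14  [S.wid + 10]
4. n2.pre = 2  [terminal]
5. n3.lab = "kr"  [terminal]
6. n4.wid = -2  [A.wid - 16]
7. n5.wid = 21  [21]
8. n6.idx = false  [terminal]
9. n5.fin = "uq"  ["uq"]
10. n5.ok = true  [S.wid > 20]
11. n5.sig = true  [f.idx == false]
12. n7.env = "uqu"  [S₁.fin ++ "u"]
13. n7.sig = true  [S₀.wid > -3]
14. n8.key = false  [terminal]
15. n9.idx = false  [terminal]
16. n7.ok = "uqu"  [if B.sig then B.env else "x"]
17. n7.lim = "nuqu"  ["n" ++ B.env]
18. n10.idx = true  [terminal]
19. n4.fin = "nuqu"  [if f.idx then B.lim else "n"]
20. n4.ok = true  [true]
21. n4.sig = false  [f.idx == false]
22. n1.live = false  [S.sig == true]
23. n11.idx = true  [terminal]
24. n0.fin = "mv"  ["mv"]
25. n0.ok = false  [S.wid > 4]
26. n0.sig = true  [f.idx == true]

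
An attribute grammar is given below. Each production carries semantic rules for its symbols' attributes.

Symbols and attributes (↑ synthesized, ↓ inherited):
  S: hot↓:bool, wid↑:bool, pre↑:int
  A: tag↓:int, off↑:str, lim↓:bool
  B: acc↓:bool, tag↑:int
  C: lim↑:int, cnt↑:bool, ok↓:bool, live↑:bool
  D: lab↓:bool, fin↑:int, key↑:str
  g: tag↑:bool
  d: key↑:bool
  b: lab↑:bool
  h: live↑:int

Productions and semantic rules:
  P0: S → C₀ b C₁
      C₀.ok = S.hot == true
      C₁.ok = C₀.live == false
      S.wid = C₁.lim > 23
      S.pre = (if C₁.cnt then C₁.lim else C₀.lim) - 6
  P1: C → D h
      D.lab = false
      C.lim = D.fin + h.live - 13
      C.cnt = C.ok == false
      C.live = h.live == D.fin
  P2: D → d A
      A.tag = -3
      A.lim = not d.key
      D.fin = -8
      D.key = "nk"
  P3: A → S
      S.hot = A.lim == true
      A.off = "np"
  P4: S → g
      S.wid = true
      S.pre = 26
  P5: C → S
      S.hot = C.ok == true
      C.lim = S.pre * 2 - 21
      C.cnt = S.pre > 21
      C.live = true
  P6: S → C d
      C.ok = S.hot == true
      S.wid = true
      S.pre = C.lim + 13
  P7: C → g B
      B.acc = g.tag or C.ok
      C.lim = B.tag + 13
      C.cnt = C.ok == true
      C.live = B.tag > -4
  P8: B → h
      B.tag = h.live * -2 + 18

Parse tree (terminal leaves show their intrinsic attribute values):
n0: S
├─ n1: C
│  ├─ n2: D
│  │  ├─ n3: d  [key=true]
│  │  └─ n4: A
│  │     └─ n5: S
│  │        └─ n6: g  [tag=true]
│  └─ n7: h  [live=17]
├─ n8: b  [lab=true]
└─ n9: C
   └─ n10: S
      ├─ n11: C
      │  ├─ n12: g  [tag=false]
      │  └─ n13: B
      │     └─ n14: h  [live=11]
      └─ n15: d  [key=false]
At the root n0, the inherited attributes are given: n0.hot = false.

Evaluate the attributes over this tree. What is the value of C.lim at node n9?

1. n0.hot = false  [given at root]
2. n1.ok = false  [S.hot == true]
3. n2.lab = false  [false]
4. n3.key = true  [terminal]
5. n4.tag = -3  [-3]
6. n4.lim = false  [not d.key]
7. n5.hot = false  [A.lim == true]
8. n6.tag = true  [terminal]
9. n5.wid = true  [true]
10. n5.pre = 26  [26]
11. n4.off = "np"  ["np"]
12. n2.fin = -8  [-8]
13. n2.key = "nk"  ["nk"]
14. n7.live = 17  [terminal]
15. n1.lim = -4  [D.fin + h.live - 13]
16. n1.cnt = true  [C.ok == false]
17. n1.live = false  [h.live == D.fin]
18. n8.lab = true  [terminal]
19. n9.ok = true  [C₀.live == false]
20. n10.hot = true  [C.ok == true]
21. n11.ok = true  [S.hot == true]
22. n12.tag = false  [terminal]
23. n13.acc = true  [g.tag or C.ok]
24. n14.live = 11  [terminal]
25. n13.tag = -4  [h.live * -2 + 18]
26. n11.lim = 9  [B.tag + 13]
27. n11.cnt = true  [C.ok == true]
28. n11.live = false  [B.tag > -4]
29. n15.key = false  [terminal]
30. n10.wid = true  [true]
31. n10.pre = 22  [C.lim + 13]
32. n9.lim = 23  [S.pre * 2 - 21]
33. n9.cnt = true  [S.pre > 21]
34. n9.live = true  [true]
35. n0.wid = false  [C₁.lim > 23]
36. n0.pre = 17  [(if C₁.cnt then C₁.lim else C₀.lim) - 6]

23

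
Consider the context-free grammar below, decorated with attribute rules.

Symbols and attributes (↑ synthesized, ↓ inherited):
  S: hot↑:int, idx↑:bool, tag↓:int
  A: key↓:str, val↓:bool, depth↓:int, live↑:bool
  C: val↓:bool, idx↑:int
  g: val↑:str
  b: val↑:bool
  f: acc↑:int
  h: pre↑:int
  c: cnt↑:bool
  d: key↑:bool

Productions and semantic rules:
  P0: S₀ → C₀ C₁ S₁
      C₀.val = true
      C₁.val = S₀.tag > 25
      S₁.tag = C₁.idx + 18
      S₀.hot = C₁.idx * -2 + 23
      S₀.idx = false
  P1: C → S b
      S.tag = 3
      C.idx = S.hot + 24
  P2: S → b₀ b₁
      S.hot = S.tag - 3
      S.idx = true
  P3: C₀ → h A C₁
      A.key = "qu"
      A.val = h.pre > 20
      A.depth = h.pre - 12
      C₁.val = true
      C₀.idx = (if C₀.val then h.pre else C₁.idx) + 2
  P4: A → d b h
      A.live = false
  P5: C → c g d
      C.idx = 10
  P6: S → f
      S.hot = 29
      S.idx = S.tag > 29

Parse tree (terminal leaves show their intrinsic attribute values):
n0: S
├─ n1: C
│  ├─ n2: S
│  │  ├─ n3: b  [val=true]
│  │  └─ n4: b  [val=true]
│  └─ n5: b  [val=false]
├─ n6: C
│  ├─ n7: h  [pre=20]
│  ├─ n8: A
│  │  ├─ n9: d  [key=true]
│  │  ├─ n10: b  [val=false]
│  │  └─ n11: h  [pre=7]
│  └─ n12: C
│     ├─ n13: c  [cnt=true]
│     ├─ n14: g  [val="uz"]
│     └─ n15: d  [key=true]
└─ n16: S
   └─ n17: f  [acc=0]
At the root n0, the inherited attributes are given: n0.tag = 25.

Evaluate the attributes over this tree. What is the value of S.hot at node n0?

1. n0.tag = 25  [given at root]
2. n1.val = true  [true]
3. n2.tag = 3  [3]
4. n3.val = true  [terminal]
5. n4.val = true  [terminal]
6. n2.hot = 0  [S.tag - 3]
7. n2.idx = true  [true]
8. n5.val = false  [terminal]
9. n1.idx = 24  [S.hot + 24]
10. n6.val = false  [S₀.tag > 25]
11. n7.pre = 20  [terminal]
12. n8.key = "qu"  ["qu"]
13. n8.val = false  [h.pre > 20]
14. n8.depth = 8  [h.pre - 12]
15. n9.key = true  [terminal]
16. n10.val = false  [terminal]
17. n11.pre = 7  [terminal]
18. n8.live = false  [false]
19. n12.val = true  [true]
20. n13.cnt = true  [terminal]
21. n14.val = "uz"  [terminal]
22. n15.key = true  [terminal]
23. n12.idx = 10  [10]
24. n6.idx = 12  [(if C₀.val then h.pre else C₁.idx) + 2]
25. n16.tag = 30  [C₁.idx + 18]
26. n17.acc = 0  [terminal]
27. n16.hot = 29  [29]
28. n16.idx = true  [S.tag > 29]
29. n0.hot = -1  [C₁.idx * -2 + 23]
30. n0.idx = false  [false]

-1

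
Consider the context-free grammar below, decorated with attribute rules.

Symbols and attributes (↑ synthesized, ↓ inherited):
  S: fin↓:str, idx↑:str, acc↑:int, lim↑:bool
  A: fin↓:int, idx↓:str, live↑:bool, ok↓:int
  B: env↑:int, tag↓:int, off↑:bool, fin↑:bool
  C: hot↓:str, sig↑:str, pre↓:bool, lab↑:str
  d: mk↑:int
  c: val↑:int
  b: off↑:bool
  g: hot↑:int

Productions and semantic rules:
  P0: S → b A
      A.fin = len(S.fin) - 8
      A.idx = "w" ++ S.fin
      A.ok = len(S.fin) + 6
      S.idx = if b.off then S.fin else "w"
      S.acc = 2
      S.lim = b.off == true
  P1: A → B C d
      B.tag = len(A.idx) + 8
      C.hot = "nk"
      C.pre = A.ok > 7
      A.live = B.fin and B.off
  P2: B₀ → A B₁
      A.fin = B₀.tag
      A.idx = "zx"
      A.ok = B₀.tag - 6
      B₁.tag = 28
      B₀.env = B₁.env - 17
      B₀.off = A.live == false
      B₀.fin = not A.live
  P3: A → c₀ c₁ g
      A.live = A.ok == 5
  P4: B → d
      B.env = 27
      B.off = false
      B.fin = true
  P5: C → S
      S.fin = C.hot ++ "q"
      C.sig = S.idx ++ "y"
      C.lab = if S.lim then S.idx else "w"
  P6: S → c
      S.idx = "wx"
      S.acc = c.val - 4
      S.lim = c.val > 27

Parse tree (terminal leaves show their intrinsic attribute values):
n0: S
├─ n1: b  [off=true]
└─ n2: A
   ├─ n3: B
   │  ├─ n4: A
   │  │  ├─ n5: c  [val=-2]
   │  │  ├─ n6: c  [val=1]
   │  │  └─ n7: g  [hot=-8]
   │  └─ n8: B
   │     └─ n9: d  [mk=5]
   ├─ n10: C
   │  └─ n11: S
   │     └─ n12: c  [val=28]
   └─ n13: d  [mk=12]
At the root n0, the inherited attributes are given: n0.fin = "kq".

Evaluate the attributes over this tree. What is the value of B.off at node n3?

1. n0.fin = "kq"  [given at root]
2. n1.off = true  [terminal]
3. n2.fin = -6  [len(S.fin) - 8]
4. n2.idx = "wkq"  ["w" ++ S.fin]
5. n2.ok = 8  [len(S.fin) + 6]
6. n3.tag = 11  [len(A.idx) + 8]
7. n4.fin = 11  [B₀.tag]
8. n4.idx = "zx"  ["zx"]
9. n4.ok = 5  [B₀.tag - 6]
10. n5.val = -2  [terminal]
11. n6.val = 1  [terminal]
12. n7.hot = -8  [terminal]
13. n4.live = true  [A.ok == 5]
14. n8.tag = 28  [28]
15. n9.mk = 5  [terminal]
16. n8.env = 27  [27]
17. n8.off = false  [false]
18. n8.fin = true  [true]
19. n3.env = 10  [B₁.env - 17]
20. n3.off = false  [A.live == false]
21. n3.fin = false  [not A.live]
22. n10.hot = "nk"  ["nk"]
23. n10.pre = true  [A.ok > 7]
24. n11.fin = "nkq"  [C.hot ++ "q"]
25. n12.val = 28  [terminal]
26. n11.idx = "wx"  ["wx"]
27. n11.acc = 24  [c.val - 4]
28. n11.lim = true  [c.val > 27]
29. n10.sig = "wxy"  [S.idx ++ "y"]
30. n10.lab = "wx"  [if S.lim then S.idx else "w"]
31. n13.mk = 12  [terminal]
32. n2.live = false  [B.fin and B.off]
33. n0.idx = "kq"  [if b.off then S.fin else "w"]
34. n0.acc = 2  [2]
35. n0.lim = true  [b.off == true]

false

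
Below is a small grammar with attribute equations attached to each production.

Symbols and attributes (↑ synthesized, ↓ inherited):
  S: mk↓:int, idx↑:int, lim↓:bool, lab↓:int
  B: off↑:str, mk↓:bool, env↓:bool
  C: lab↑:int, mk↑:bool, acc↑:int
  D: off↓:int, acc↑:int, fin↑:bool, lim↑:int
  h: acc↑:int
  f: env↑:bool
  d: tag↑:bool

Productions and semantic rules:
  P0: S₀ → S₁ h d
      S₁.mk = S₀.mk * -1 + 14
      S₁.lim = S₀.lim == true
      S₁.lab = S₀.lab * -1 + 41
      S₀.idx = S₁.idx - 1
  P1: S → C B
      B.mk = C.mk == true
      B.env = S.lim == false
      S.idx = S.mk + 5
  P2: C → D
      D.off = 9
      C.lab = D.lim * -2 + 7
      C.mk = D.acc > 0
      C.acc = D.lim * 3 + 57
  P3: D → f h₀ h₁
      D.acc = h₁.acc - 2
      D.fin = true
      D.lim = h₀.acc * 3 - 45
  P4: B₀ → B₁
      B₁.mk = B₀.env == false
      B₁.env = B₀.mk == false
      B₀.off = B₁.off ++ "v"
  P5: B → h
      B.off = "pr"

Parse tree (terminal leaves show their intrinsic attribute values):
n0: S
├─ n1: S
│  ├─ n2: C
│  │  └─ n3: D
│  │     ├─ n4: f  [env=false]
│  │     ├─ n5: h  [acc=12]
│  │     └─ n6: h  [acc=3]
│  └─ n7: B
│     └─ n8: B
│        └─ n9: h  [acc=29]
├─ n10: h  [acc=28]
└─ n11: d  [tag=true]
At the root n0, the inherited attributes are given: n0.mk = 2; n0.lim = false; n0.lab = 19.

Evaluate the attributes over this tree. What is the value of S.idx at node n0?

16

1. n0.mk = 2  [given at root]
2. n0.lim = false  [given at root]
3. n0.lab = 19  [given at root]
4. n1.mk = 12  [S₀.mk * -1 + 14]
5. n1.lim = false  [S₀.lim == true]
6. n1.lab = 22  [S₀.lab * -1 + 41]
7. n3.off = 9  [9]
8. n4.env = false  [terminal]
9. n5.acc = 12  [terminal]
10. n6.acc = 3  [terminal]
11. n3.acc = 1  [h₁.acc - 2]
12. n3.fin = true  [true]
13. n3.lim = -9  [h₀.acc * 3 - 45]
14. n2.lab = 25  [D.lim * -2 + 7]
15. n2.mk = true  [D.acc > 0]
16. n2.acc = 30  [D.lim * 3 + 57]
17. n7.mk = true  [C.mk == true]
18. n7.env = true  [S.lim == false]
19. n8.mk = false  [B₀.env == false]
20. n8.env = false  [B₀.mk == false]
21. n9.acc = 29  [terminal]
22. n8.off = "pr"  ["pr"]
23. n7.off = "prv"  [B₁.off ++ "v"]
24. n1.idx = 17  [S.mk + 5]
25. n10.acc = 28  [terminal]
26. n11.tag = true  [terminal]
27. n0.idx = 16  [S₁.idx - 1]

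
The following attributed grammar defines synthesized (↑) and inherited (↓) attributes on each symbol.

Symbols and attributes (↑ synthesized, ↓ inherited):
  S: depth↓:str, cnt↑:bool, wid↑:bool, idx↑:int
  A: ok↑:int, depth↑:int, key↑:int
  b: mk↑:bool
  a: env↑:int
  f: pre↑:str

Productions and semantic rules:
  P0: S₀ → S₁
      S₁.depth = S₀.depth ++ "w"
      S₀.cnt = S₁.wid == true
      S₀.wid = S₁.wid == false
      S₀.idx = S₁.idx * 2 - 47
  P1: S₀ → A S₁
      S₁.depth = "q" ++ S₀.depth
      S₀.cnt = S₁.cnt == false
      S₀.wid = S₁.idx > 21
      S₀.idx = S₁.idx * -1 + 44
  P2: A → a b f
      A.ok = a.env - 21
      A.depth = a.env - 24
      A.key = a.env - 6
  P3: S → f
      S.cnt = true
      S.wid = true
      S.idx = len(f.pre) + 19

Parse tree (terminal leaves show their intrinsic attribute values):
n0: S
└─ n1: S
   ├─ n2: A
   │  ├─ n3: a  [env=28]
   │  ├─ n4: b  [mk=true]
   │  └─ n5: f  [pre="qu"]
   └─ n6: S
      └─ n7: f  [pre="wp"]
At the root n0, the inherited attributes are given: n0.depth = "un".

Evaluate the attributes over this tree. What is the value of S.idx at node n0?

-1

1. n0.depth = "un"  [given at root]
2. n1.depth = "unw"  [S₀.depth ++ "w"]
3. n3.env = 28  [terminal]
4. n4.mk = true  [terminal]
5. n5.pre = "qu"  [terminal]
6. n2.ok = 7  [a.env - 21]
7. n2.depth = 4  [a.env - 24]
8. n2.key = 22  [a.env - 6]
9. n6.depth = "qunw"  ["q" ++ S₀.depth]
10. n7.pre = "wp"  [terminal]
11. n6.cnt = true  [true]
12. n6.wid = true  [true]
13. n6.idx = 21  [len(f.pre) + 19]
14. n1.cnt = false  [S₁.cnt == false]
15. n1.wid = false  [S₁.idx > 21]
16. n1.idx = 23  [S₁.idx * -1 + 44]
17. n0.cnt = false  [S₁.wid == true]
18. n0.wid = true  [S₁.wid == false]
19. n0.idx = -1  [S₁.idx * 2 - 47]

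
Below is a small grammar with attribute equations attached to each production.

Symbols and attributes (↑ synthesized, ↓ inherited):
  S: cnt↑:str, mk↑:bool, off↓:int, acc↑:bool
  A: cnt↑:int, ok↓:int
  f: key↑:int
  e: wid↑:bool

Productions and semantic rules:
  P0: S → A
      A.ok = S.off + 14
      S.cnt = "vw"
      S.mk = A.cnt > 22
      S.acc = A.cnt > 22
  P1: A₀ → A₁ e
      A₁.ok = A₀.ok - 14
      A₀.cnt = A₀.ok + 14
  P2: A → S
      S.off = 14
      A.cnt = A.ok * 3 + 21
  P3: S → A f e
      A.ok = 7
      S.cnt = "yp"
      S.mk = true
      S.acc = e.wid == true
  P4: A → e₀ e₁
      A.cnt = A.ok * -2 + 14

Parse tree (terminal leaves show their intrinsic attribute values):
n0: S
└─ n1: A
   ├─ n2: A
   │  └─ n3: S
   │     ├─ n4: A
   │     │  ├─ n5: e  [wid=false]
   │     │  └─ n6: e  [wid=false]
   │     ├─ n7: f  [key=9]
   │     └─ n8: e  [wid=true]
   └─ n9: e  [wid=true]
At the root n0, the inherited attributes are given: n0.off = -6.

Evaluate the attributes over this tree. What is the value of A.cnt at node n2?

1. n0.off = -6  [given at root]
2. n1.ok = 8  [S.off + 14]
3. n2.ok = -6  [A₀.ok - 14]
4. n3.off = 14  [14]
5. n4.ok = 7  [7]
6. n5.wid = false  [terminal]
7. n6.wid = false  [terminal]
8. n4.cnt = 0  [A.ok * -2 + 14]
9. n7.key = 9  [terminal]
10. n8.wid = true  [terminal]
11. n3.cnt = "yp"  ["yp"]
12. n3.mk = true  [true]
13. n3.acc = true  [e.wid == true]
14. n2.cnt = 3  [A.ok * 3 + 21]
15. n9.wid = true  [terminal]
16. n1.cnt = 22  [A₀.ok + 14]
17. n0.cnt = "vw"  ["vw"]
18. n0.mk = false  [A.cnt > 22]
19. n0.acc = false  [A.cnt > 22]

3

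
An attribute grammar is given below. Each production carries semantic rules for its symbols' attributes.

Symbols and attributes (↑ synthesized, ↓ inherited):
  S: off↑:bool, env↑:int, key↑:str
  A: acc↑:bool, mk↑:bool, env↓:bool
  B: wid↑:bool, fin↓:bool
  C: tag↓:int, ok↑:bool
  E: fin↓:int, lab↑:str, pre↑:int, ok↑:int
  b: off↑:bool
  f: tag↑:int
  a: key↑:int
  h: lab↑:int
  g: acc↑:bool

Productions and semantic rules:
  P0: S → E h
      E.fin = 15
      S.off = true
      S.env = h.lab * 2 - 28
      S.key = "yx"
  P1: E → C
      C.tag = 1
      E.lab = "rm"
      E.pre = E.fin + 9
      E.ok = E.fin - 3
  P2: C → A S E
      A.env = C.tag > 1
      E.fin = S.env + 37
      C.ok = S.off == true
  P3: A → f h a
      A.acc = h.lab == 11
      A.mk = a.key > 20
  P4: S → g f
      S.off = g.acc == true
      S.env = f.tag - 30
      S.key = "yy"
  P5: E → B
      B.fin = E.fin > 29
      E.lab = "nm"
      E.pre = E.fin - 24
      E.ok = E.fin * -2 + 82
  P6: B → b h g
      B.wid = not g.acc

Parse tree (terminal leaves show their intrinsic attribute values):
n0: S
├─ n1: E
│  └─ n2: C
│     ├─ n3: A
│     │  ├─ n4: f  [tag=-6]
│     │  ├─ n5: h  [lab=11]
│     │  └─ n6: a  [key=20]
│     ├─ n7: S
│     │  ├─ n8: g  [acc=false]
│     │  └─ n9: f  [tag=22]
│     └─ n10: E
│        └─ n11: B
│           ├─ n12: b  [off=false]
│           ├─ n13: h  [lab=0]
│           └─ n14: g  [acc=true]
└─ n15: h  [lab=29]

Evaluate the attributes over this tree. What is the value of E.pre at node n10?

5

1. n1.fin = 15  [15]
2. n2.tag = 1  [1]
3. n3.env = false  [C.tag > 1]
4. n4.tag = -6  [terminal]
5. n5.lab = 11  [terminal]
6. n6.key = 20  [terminal]
7. n3.acc = true  [h.lab == 11]
8. n3.mk = false  [a.key > 20]
9. n8.acc = false  [terminal]
10. n9.tag = 22  [terminal]
11. n7.off = false  [g.acc == true]
12. n7.env = -8  [f.tag - 30]
13. n7.key = "yy"  ["yy"]
14. n10.fin = 29  [S.env + 37]
15. n11.fin = false  [E.fin > 29]
16. n12.off = false  [terminal]
17. n13.lab = 0  [terminal]
18. n14.acc = true  [terminal]
19. n11.wid = false  [not g.acc]
20. n10.lab = "nm"  ["nm"]
21. n10.pre = 5  [E.fin - 24]
22. n10.ok = 24  [E.fin * -2 + 82]
23. n2.ok = false  [S.off == true]
24. n1.lab = "rm"  ["rm"]
25. n1.pre = 24  [E.fin + 9]
26. n1.ok = 12  [E.fin - 3]
27. n15.lab = 29  [terminal]
28. n0.off = true  [true]
29. n0.env = 30  [h.lab * 2 - 28]
30. n0.key = "yx"  ["yx"]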